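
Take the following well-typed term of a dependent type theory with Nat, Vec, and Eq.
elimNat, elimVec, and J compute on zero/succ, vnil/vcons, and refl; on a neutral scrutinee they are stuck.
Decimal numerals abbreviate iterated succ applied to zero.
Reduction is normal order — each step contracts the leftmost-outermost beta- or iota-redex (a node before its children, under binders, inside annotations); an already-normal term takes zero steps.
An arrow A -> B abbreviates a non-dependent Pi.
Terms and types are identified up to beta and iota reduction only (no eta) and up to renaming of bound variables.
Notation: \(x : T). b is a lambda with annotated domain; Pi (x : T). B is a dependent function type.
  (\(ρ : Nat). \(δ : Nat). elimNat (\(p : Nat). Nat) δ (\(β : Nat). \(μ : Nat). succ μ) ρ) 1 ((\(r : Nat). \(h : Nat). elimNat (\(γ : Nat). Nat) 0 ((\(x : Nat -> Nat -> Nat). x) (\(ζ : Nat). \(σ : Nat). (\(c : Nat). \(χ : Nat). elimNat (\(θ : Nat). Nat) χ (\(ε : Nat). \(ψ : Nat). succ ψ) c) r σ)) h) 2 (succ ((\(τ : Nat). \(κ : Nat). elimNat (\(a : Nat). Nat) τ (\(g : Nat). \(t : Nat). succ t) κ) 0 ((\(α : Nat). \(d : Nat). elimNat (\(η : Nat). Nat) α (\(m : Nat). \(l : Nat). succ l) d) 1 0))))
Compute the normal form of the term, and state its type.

reduced normal form:
  5
inferred type:
  Nat
observation: 44 normal-order steps separate the term from its normal form.


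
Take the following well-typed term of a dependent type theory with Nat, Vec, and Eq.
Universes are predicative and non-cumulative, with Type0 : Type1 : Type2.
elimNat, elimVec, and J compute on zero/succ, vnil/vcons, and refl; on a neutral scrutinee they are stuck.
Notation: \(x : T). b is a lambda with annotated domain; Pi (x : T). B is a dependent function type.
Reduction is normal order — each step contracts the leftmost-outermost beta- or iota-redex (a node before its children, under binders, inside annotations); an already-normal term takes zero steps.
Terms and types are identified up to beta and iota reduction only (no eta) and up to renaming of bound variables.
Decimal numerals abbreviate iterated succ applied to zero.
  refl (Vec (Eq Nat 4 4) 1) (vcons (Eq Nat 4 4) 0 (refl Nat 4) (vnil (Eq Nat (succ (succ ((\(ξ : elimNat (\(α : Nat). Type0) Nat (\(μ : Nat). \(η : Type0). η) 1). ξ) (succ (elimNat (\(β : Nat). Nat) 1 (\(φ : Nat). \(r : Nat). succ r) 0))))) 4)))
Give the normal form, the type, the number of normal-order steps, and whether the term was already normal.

resulting normal form:
  refl (Vec (Eq Nat 4 4) 1) (vcons (Eq Nat 4 4) 0 (refl Nat 4) (vnil (Eq Nat 4 4)))
the term's type:
  Eq (Vec (Eq Nat 4 4) 1) (vcons (Eq Nat 4 4) 0 (refl Nat 4) (vnil (Eq Nat 4 4))) (vcons (Eq Nat 4 4) 0 (refl Nat 4) (vnil (Eq Nat 4 4)))
normal-order step count: 2
term was already normal: no
first contracted redex: a beta-redex


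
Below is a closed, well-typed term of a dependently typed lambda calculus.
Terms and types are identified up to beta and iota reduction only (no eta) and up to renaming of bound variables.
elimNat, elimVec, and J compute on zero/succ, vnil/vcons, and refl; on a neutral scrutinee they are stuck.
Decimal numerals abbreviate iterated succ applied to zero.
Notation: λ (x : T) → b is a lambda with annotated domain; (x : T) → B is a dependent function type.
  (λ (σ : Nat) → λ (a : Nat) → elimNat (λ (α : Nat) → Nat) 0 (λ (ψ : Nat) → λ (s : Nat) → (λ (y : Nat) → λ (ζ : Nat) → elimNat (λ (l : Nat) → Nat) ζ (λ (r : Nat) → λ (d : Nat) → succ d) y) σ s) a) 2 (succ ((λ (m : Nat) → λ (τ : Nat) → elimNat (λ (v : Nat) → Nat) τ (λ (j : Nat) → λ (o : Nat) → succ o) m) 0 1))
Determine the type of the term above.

the term's type:
  Nat


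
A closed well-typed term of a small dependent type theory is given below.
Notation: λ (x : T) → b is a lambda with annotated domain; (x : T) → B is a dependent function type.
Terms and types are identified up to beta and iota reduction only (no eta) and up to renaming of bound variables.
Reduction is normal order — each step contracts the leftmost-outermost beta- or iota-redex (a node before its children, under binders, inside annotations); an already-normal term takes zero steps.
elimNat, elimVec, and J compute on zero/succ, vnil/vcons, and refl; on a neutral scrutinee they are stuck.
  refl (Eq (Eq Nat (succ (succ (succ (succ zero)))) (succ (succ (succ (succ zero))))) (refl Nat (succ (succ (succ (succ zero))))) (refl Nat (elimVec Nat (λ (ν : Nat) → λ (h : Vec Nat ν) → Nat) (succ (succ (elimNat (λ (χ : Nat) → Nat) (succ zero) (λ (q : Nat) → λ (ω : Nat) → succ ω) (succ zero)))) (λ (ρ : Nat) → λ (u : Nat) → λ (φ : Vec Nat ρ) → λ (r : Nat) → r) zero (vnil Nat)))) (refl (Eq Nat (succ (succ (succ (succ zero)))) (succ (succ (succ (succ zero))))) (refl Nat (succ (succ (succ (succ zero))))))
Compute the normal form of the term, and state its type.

resulting normal form:
  refl (Eq (Eq Nat (succ (succ (succ (succ zero)))) (succ (succ (succ (succ zero))))) (refl Nat (succ (succ (succ (succ zero))))) (refl Nat (succ (succ (succ (succ zero)))))) (refl (Eq Nat (succ (succ (succ (succ zero)))) (succ (succ (succ (succ zero))))) (refl Nat (succ (succ (succ (succ zero))))))
the term's type:
  Eq (Eq (Eq Nat (succ (succ (succ (succ zero)))) (succ (succ (succ (succ zero))))) (refl Nat (succ (succ (succ (succ zero))))) (refl Nat (succ (succ (succ (succ zero)))))) (refl (Eq Nat (succ (succ (succ (succ zero)))) (succ (succ (succ (succ zero))))) (refl Nat (succ (succ (succ (succ zero)))))) (refl (Eq Nat (succ (succ (succ (succ zero)))) (succ (succ (succ (succ zero))))) (refl Nat (succ (succ (succ (succ zero))))))
observation: 5 normal-order steps separate the term from its normal form.


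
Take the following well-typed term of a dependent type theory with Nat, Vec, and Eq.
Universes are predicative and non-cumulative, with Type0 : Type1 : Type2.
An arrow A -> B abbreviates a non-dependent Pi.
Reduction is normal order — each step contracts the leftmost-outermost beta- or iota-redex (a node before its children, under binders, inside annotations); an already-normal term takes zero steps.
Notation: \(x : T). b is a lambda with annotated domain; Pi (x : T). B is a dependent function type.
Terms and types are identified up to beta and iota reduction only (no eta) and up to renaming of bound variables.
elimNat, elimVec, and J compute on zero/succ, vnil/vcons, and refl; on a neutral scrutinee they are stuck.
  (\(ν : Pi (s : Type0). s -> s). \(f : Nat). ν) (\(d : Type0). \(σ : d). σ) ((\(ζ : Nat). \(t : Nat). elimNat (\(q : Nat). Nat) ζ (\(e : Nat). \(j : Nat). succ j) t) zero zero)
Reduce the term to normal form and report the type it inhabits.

reduced normal form:
  \(ν : Type0). \(s : ν). s
inferred type:
  Pi (ν : Type0). ν -> ν
observation: contracting a beta-redex first, the term normalizes in 2 steps.


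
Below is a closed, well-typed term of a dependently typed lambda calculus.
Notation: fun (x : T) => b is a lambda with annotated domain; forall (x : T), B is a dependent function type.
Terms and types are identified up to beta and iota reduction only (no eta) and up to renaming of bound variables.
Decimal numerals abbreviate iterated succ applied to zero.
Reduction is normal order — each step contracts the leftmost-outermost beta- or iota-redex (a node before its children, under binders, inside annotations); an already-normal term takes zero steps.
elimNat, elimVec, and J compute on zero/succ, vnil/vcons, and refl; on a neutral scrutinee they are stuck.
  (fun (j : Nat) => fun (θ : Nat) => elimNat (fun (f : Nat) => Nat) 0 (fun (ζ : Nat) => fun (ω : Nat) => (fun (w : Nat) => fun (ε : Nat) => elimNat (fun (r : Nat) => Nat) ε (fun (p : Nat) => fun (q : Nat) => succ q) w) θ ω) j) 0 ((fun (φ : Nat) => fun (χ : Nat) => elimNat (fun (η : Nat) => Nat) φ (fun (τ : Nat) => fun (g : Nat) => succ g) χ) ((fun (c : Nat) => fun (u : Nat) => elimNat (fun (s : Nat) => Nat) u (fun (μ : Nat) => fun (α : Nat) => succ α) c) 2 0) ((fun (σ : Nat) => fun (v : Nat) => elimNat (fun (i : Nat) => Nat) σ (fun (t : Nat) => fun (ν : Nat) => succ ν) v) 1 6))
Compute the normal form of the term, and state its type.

reduced normal form:
  0
the term's type:
  Nat


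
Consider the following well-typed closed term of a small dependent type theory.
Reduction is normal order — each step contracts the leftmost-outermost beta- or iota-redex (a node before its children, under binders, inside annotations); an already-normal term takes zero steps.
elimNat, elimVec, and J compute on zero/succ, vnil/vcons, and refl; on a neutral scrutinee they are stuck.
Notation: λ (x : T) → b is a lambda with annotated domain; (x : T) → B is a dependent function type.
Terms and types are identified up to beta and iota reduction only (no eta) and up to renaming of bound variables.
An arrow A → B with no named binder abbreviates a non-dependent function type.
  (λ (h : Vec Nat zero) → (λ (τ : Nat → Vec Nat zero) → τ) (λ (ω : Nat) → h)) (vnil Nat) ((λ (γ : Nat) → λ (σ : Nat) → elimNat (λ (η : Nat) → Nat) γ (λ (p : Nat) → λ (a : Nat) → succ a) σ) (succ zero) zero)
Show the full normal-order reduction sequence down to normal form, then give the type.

normal-order reduction sequence:
  (λ (h : Vec Nat zero) → (λ (τ : Nat → Vec Nat zero) → τ) (λ (ω : Nat) → h)) (vnil Nat) ((λ (γ : Nat) → λ (σ : Nat) → elimNat (λ (η : Nat) → Nat) γ (λ (p : Nat) → λ (a : Nat) → succ a) σ) (succ zero) zero)
  ~> (λ (h : Nat → Vec Nat zero) → h) (λ (τ : Nat) → vnil Nat) ((λ (ω : Nat) → λ (γ : Nat) → elimNat (λ (σ : Nat) → Nat) ω (λ (η : Nat) → λ (p : Nat) → succ p) γ) (succ zero) zero)
  ~> (λ (h : Nat) → vnil Nat) ((λ (τ : Nat) → λ (ω : Nat) → elimNat (λ (γ : Nat) → Nat) τ (λ (σ : Nat) → λ (η : Nat) → succ η) ω) (succ zero) zero)
  ~> vnil Nat
the term's type:
  Vec Nat zero


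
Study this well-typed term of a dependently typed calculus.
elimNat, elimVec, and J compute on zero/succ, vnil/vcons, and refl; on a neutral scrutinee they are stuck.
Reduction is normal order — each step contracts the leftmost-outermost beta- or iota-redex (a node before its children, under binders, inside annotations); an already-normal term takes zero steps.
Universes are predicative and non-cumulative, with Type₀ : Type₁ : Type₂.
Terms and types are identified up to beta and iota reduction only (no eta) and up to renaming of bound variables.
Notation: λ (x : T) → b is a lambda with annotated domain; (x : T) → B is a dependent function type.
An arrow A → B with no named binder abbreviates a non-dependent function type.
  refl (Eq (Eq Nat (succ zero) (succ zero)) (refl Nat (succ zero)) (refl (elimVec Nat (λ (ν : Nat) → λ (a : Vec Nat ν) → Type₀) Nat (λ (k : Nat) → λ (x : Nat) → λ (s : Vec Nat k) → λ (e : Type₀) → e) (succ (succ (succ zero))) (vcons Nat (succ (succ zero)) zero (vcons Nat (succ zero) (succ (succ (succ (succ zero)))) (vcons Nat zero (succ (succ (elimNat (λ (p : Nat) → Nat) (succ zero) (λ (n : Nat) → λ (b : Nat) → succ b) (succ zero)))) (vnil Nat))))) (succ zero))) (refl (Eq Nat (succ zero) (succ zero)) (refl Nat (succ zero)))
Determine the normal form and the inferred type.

normal form:
  refl (Eq (Eq Nat (succ zero) (succ zero)) (refl Nat (succ zero)) (refl Nat (succ zero))) (refl (Eq Nat (succ zero) (succ zero)) (refl Nat (succ zero)))
inferred type:
  Eq (Eq (Eq Nat (succ zero) (succ zero)) (refl Nat (succ zero)) (refl Nat (succ zero))) (refl (Eq Nat (succ zero) (succ zero)) (refl Nat (succ zero))) (refl (Eq Nat (succ zero) (succ zero)) (refl Nat (succ zero)))


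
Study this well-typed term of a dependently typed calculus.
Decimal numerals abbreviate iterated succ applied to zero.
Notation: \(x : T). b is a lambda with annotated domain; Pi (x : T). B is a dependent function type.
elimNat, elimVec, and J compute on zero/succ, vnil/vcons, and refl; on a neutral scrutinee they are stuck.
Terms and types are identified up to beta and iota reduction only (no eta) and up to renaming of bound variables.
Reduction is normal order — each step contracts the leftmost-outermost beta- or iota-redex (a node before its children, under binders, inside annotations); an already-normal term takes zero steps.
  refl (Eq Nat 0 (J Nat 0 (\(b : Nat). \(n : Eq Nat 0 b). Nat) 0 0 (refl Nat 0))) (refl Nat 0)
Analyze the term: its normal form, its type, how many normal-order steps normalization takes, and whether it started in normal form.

normal form:
  refl (Eq Nat 0 0) (refl Nat 0)
inferred type:
  Eq (Eq Nat 0 0) (refl Nat 0) (refl Nat 0)
steps to reach normal form (normal order): 1
started in normal form: no
first redex: a J iota-redex


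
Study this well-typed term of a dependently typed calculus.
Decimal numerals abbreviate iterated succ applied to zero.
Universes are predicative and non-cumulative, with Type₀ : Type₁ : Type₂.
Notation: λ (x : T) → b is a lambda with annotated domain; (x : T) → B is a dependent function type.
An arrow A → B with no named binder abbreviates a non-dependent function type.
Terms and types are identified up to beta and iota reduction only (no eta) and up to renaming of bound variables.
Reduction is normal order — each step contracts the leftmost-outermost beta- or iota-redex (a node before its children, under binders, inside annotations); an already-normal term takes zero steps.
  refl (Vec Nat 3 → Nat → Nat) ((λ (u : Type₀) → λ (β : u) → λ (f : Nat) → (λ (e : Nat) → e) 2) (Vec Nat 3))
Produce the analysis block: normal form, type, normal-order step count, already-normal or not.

resulting normal form:
  refl (Vec Nat 3 → Nat → Nat) (λ (u : Vec Nat 3) → λ (β : Nat) → 2)
the term's type:
  Eq (Vec Nat 3 → Nat → Nat) (λ (u : Vec Nat 3) → λ (β : Nat) → 2) (λ (f : Vec Nat 3) → λ (e : Nat) → 2)
reduction steps (normal order): 2
term was already normal: no
first contracted redex: a beta-redex


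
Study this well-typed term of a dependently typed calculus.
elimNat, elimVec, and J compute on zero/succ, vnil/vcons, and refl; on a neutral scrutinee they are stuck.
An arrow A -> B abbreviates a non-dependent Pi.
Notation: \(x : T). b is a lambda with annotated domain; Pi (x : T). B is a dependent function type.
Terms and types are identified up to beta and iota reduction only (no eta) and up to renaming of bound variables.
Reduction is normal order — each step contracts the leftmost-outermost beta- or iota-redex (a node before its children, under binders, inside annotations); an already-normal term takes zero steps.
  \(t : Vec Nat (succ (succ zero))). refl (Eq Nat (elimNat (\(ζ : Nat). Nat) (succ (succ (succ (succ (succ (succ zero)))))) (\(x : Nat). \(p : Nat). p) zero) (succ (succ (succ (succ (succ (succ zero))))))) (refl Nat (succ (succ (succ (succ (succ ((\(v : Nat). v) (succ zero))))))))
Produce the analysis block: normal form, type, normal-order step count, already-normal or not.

normal form:
  \(t : Vec Nat (succ (succ zero))). refl (Eq Nat (succ (succ (succ (succ (succ (succ zero)))))) (succ (succ (succ (succ (succ (succ zero))))))) (refl Nat (succ (succ (succ (succ (succ (succ zero)))))))
inferred type:
  Vec Nat (succ (succ zero)) -> Eq (Eq Nat (succ (succ (succ (succ (succ (succ zero)))))) (succ (succ (succ (succ (succ (succ zero))))))) (refl Nat (succ (succ (succ (succ (succ (succ zero))))))) (refl Nat (succ (succ (succ (succ (succ (succ zero)))))))
reduction steps (normal order): 2
term was already normal: no
first contracted redex: an elimNat iota-redex


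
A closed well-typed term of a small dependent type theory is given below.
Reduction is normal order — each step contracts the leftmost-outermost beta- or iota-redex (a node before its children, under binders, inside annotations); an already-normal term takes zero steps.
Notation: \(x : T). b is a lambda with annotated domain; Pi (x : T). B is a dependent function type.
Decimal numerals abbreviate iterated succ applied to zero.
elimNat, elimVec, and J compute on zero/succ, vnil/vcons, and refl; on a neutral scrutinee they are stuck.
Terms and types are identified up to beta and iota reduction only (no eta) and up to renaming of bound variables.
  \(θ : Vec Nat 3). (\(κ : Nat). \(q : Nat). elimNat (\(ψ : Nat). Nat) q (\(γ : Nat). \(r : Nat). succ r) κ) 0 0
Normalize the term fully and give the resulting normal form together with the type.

resulting normal form:
  \(θ : Vec Nat 3). 0
inferred type:
  Pi (θ : Vec Nat 3). Nat
observation: the leftmost-outermost redex is a beta-redex, and normalization takes 3 steps.


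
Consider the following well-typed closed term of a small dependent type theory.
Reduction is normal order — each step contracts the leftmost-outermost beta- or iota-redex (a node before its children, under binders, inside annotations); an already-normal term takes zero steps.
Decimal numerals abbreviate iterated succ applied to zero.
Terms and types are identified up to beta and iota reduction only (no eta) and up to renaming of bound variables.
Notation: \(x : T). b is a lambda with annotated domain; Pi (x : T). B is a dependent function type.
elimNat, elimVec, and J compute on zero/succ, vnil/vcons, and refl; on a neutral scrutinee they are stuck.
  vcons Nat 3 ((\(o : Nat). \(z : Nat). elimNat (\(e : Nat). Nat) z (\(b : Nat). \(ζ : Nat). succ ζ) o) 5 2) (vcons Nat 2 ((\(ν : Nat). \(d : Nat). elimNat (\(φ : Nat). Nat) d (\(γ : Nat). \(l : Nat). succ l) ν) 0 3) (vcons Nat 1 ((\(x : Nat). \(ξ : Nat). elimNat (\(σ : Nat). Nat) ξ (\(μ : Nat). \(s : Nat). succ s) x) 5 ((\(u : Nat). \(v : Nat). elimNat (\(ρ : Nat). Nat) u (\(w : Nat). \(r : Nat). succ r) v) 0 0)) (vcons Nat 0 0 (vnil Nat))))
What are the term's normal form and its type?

resulting normal form:
  vcons Nat 3 7 (vcons Nat 2 3 (vcons Nat 1 5 (vcons Nat 0 0 (vnil Nat))))
inferred type:
  Vec Nat 4
observation: the first redex contracted is a beta-redex; the normal form is reached in 42 normal-order steps.


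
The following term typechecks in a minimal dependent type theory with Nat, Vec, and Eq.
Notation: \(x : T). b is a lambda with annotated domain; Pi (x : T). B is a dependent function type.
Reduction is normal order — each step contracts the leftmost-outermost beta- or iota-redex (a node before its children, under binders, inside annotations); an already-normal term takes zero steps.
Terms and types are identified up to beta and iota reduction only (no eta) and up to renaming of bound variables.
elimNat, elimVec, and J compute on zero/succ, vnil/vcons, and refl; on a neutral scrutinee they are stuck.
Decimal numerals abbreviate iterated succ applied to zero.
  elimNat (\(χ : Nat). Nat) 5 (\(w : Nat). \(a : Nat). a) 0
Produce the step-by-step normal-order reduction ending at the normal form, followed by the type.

normal-order reduction sequence:
  elimNat (\(χ : Nat). Nat) 5 (\(w : Nat). \(a : Nat). a) 0
  ~> 5
inferred type:
  Nat


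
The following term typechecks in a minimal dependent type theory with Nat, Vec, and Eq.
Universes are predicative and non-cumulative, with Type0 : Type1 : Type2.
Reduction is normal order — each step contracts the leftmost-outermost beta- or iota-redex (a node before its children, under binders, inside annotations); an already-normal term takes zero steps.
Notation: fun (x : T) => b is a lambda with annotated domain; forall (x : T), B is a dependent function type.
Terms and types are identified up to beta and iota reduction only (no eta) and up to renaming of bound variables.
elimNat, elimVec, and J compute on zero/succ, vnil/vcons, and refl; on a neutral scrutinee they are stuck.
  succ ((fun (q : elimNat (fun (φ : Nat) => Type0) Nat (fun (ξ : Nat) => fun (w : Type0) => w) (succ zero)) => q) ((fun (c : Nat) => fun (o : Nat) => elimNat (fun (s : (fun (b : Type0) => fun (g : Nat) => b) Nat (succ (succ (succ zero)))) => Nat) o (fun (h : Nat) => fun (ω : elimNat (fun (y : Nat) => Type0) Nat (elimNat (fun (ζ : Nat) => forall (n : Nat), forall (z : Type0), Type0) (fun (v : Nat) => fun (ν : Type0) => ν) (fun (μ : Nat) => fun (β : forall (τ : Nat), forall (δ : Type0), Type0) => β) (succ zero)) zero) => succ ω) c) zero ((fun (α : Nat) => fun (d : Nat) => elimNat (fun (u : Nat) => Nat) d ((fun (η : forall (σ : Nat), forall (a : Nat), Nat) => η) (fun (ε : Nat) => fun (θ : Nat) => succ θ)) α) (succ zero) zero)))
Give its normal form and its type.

resulting normal form:
  succ (succ zero)
the term's type:
  Nat


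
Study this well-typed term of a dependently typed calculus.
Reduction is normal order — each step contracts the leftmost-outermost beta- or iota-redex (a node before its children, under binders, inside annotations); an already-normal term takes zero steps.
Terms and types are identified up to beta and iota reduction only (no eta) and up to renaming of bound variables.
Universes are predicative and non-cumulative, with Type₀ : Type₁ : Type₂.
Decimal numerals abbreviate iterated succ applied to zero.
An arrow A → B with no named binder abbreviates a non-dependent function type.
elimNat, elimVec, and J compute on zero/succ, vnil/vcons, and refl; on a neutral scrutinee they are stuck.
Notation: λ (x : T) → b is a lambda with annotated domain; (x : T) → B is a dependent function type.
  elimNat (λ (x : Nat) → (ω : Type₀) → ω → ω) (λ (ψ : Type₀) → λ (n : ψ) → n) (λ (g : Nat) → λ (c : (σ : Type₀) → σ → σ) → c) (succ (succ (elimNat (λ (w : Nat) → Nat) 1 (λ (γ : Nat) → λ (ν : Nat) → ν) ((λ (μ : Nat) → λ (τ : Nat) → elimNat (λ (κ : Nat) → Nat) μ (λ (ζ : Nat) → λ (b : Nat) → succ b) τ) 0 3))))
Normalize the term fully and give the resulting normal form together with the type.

normal form:
  λ (x : Type₀) → λ (ω : x) → ω
the term's type:
  (x : Type₀) → x → x
observation: reduction starts at an elimNat iota-redex, and 32 normal-order steps reach the normal form.


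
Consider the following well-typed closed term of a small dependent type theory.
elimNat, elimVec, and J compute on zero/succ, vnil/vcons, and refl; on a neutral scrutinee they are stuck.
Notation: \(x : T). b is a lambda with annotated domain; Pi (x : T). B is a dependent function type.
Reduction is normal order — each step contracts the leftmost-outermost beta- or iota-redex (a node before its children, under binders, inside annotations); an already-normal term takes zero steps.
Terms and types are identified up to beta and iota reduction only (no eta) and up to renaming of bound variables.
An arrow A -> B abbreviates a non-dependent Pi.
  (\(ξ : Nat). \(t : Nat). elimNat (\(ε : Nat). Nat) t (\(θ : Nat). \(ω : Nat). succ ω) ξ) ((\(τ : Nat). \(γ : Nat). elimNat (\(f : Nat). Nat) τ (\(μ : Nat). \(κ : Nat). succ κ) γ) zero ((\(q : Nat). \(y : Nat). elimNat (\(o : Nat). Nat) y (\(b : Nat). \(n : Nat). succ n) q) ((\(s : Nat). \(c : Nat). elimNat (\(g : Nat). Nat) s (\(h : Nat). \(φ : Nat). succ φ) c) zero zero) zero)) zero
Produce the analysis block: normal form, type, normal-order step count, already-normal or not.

normal form:
  zero
type:
  Nat
normal-order step count: 12
started in normal form: no
first redex: a beta-redex


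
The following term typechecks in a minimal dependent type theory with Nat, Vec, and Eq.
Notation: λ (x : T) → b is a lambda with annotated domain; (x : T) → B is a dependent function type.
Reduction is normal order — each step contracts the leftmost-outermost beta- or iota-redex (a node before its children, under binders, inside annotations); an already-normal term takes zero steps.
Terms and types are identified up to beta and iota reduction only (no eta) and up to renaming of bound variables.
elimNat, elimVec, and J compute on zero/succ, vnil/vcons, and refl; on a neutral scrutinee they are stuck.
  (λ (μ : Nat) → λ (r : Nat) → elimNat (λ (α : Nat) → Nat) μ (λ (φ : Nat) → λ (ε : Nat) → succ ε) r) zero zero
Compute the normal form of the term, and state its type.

reduced normal form:
  zero
inferred type:
  Nat
observation: contracting a beta-redex first, the term normalizes in 3 steps.


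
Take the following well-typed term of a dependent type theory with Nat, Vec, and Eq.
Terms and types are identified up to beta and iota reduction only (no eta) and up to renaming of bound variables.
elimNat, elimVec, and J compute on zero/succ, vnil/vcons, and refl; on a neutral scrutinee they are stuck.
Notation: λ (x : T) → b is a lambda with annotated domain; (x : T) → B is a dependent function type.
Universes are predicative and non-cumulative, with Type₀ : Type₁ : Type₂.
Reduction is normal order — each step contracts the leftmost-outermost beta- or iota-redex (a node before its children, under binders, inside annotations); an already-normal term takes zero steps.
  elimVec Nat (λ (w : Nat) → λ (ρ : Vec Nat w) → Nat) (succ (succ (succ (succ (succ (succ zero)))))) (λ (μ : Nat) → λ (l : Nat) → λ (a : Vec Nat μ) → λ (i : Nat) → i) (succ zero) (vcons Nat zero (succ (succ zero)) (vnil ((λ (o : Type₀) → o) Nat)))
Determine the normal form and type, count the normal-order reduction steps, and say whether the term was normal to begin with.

reduced normal form:
  succ (succ (succ (succ (succ (succ zero)))))
the term's type:
  Nat
steps to reach normal form (normal order): 6
already normal: no
first contracted redex: an elimVec iota-redex


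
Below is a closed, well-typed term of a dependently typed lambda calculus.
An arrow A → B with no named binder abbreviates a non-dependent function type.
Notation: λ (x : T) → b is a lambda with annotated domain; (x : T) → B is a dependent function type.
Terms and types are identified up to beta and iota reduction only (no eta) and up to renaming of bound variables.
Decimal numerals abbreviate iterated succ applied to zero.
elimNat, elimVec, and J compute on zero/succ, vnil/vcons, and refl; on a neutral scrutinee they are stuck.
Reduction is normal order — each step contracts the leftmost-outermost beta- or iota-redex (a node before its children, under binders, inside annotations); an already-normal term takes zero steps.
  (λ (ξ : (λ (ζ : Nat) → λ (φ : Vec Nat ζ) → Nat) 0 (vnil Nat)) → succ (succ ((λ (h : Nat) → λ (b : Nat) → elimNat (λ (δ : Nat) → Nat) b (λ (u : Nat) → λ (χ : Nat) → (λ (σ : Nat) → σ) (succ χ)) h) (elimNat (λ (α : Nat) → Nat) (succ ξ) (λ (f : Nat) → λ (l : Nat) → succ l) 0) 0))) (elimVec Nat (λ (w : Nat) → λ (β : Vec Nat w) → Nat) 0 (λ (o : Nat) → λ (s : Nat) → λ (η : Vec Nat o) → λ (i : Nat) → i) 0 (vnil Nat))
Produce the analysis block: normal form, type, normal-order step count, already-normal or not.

normal form:
  3
the term's type:
  Nat
normal-order step count: 10
started in normal form: no
first contracted redex: a beta-redex


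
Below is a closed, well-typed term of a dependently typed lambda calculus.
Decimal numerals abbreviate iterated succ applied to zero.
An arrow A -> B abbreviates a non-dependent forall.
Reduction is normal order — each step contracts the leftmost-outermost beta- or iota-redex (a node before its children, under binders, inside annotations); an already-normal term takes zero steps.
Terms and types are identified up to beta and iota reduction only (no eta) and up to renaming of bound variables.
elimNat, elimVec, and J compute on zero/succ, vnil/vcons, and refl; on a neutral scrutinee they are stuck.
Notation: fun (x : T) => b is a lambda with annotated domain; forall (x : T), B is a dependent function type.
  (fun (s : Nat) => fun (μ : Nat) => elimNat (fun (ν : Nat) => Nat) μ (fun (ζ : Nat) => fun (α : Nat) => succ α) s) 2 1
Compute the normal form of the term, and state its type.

resulting normal form:
  3
type:
  Nat
observation: the first redex contracted is a beta-redex; the normal form is reached in 9 normal-order steps.


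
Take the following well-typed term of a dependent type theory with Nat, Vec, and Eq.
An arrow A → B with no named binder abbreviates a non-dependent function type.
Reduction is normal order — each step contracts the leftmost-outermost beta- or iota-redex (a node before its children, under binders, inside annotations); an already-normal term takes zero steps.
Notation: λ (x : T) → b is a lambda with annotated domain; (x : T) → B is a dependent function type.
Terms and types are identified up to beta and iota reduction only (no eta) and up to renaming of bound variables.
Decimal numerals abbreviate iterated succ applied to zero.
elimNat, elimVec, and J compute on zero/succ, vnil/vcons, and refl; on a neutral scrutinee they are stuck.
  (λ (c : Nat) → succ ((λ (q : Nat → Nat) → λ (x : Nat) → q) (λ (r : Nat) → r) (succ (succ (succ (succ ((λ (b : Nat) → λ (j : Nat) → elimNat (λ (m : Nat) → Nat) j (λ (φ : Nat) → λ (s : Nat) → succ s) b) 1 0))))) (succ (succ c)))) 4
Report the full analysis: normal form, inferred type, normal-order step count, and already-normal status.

resulting normal form:
  7
inferred type:
  Nat
normal-order step count: 4
term was already normal: no
first contracted redex: a beta-redex


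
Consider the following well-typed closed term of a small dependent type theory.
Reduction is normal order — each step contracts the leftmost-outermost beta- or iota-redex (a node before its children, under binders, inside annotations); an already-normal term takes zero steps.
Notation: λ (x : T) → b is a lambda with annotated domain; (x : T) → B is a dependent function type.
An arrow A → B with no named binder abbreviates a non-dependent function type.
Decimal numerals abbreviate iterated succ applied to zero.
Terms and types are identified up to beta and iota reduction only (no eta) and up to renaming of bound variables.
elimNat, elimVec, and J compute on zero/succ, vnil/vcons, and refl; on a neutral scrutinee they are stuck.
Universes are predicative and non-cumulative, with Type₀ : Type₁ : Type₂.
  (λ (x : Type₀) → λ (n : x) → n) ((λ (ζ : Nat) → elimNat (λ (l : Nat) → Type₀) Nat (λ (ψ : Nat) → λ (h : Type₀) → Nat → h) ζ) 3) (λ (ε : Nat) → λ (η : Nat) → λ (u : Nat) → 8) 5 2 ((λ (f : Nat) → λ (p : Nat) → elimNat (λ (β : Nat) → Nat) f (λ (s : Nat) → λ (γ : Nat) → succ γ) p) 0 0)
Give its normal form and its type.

normal form:
  8
inferred type:
  Nat


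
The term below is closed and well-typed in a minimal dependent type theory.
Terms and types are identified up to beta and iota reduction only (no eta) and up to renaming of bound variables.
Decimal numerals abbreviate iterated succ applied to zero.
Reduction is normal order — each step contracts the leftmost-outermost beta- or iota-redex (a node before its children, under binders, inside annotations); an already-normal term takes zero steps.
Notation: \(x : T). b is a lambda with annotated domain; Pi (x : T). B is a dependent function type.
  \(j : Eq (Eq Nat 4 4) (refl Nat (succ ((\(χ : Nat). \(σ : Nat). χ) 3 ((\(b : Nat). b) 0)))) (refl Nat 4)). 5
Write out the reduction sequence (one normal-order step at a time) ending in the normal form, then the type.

normal-order reduction sequence:
  \(j : Eq (Eq Nat 4 4) (refl Nat (succ ((\(χ : Nat). \(σ : Nat). χ) 3 ((\(b : Nat). b) 0)))) (refl Nat 4)). 5
  ~> \(j : Eq (Eq Nat 4 4) (refl Nat (succ ((\(χ : Nat). 3) ((\(σ : Nat). σ) 0)))) (refl Nat 4)). 5
  ~> \(j : Eq (Eq Nat 4 4) (refl Nat 4) (refl Nat 4)). 5
type:
  Pi (j : Eq (Eq Nat 4 4) (refl Nat 4) (refl Nat 4)). Nat


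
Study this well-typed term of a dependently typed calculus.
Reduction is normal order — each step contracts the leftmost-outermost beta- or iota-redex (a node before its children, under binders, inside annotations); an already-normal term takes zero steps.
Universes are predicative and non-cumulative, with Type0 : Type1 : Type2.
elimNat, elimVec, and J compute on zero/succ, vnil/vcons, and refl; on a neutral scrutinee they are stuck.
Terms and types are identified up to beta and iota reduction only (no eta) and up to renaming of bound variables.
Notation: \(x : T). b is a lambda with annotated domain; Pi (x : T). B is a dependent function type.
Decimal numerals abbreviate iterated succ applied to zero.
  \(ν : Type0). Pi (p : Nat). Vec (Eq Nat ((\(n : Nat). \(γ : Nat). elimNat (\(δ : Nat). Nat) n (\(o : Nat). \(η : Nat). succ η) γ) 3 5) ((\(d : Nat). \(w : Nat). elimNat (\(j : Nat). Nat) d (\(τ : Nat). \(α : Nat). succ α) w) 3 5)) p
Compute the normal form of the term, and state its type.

normal form:
  \(ν : Type0). Pi (p : Nat). Vec (Eq Nat 8 8) p
inferred type:
  Pi (ν : Type0). Type0


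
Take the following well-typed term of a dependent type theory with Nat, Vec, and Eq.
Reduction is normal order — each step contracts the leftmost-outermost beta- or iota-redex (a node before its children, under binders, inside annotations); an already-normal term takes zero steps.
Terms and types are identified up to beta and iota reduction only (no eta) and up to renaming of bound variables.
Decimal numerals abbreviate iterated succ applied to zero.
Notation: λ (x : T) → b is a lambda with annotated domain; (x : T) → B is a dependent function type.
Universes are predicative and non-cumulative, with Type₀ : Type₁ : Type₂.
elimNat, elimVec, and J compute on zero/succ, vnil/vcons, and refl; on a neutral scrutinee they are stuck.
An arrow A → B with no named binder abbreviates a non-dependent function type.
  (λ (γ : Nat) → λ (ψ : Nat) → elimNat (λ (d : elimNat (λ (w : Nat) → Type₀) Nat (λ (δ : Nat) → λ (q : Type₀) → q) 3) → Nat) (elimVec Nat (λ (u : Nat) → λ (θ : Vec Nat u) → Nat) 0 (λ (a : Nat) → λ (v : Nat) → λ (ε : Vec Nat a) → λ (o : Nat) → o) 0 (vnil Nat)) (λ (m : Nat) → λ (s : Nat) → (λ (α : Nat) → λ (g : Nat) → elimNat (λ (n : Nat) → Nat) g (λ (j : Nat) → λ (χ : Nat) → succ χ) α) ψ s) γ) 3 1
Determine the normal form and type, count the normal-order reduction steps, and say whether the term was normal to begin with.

normal form:
  3
the term's type:
  Nat
reduction steps (normal order): 31
term was already normal: no
first redex: a beta-redex


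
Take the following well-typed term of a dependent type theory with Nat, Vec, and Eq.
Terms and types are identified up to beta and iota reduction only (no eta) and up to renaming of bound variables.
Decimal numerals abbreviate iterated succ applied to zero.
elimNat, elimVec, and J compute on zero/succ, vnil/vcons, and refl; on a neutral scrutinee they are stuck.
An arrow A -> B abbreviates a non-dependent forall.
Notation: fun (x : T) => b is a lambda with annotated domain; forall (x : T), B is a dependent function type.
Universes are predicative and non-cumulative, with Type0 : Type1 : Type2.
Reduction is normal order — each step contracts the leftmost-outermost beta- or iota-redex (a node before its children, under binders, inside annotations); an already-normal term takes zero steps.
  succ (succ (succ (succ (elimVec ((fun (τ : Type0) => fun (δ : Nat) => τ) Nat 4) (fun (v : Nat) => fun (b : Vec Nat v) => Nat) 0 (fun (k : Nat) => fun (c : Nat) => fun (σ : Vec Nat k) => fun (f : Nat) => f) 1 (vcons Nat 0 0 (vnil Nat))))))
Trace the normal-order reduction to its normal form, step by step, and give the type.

reduction (normal order):
  succ (succ (succ (succ (elimVec ((fun (τ : Type0) => fun (δ : Nat) => τ) Nat 4) (fun (v : Nat) => fun (b : Vec Nat v) => Nat) 0 (fun (k : Nat) => fun (c : Nat) => fun (σ : Vec Nat k) => fun (f : Nat) => f) 1 (vcons Nat 0 0 (vnil Nat))))))
  ~> succ (succ (succ (succ ((fun (τ : Nat) => fun (δ : Nat) => fun (v : Vec Nat τ) => fun (b : Nat) => b) 0 0 (vnil Nat) (elimVec ((fun (k : Type0) => fun (c : Nat) => k) Nat 4) (fun (σ : Nat) => fun (f : Vec Nat σ) => Nat) 0 (fun (x : Nat) => fun (μ : Nat) => fun (s : Vec Nat x) => fun (g : Nat) => g) 0 (vnil Nat))))))
  ~> succ (succ (succ (succ ((fun (τ : Nat) => fun (δ : Vec Nat 0) => fun (v : Nat) => v) 0 (vnil Nat) (elimVec ((fun (b : Type0) => fun (k : Nat) => b) Nat 4) (fun (c : Nat) => fun (σ : Vec Nat c) => Nat) 0 (fun (f : Nat) => fun (x : Nat) => fun (μ : Vec Nat f) => fun (s : Nat) => s) 0 (vnil Nat))))))
  ~> succ (succ (succ (succ ((fun (τ : Vec Nat 0) => fun (δ : Nat) => δ) (vnil Nat) (elimVec ((fun (v : Type0) => fun (b : Nat) => v) Nat 4) (fun (k : Nat) => fun (c : Vec Nat k) => Nat) 0 (fun (σ : Nat) => fun (f : Nat) => fun (x : Vec Nat σ) => fun (μ : Nat) => μ) 0 (vnil Nat))))))
  ~> succ (succ (succ (succ ((fun (τ : Nat) => τ) (elimVec ((fun (δ : Type0) => fun (v : Nat) => δ) Nat 4) (fun (b : Nat) => fun (k : Vec Nat b) => Nat) 0 (fun (c : Nat) => fun (σ : Nat) => fun (f : Vec Nat c) => fun (x : Nat) => x) 0 (vnil Nat))))))
  ~> succ (succ (succ (succ (elimVec ((fun (τ : Type0) => fun (δ : Nat) => τ) Nat 4) (fun (v : Nat) => fun (b : Vec Nat v) => Nat) 0 (fun (k : Nat) => fun (c : Nat) => fun (σ : Vec Nat k) => fun (f : Nat) => f) 0 (vnil Nat)))))
  ~> 4
inferred type:
  Nat


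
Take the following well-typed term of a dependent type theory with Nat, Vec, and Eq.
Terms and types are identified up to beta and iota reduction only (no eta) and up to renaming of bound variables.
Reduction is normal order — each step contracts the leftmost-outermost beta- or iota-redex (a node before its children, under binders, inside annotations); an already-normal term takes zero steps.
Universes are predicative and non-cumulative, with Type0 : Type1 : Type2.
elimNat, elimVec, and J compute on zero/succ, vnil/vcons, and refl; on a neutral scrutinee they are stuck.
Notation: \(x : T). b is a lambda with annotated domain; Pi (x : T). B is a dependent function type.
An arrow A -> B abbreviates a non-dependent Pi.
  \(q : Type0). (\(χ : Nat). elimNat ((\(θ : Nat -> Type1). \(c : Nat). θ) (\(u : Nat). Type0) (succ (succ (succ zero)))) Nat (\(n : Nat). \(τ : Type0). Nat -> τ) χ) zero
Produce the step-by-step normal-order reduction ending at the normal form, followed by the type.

normal-order reduction:
  \(q : Type0). (\(χ : Nat). elimNat ((\(θ : Nat -> Type1). \(c : Nat). θ) (\(u : Nat). Type0) (succ (succ (succ zero)))) Nat (\(n : Nat). \(τ : Type0). Nat -> τ) χ) zero
  ~> \(q : Type0). elimNat ((\(χ : Nat -> Type1). \(θ : Nat). χ) (\(c : Nat). Type0) (succ (succ (succ zero)))) Nat (\(u : Nat). \(n : Type0). Nat -> n) zero
  ~> \(q : Type0). Nat
the term's type:
  Type0 -> Type0


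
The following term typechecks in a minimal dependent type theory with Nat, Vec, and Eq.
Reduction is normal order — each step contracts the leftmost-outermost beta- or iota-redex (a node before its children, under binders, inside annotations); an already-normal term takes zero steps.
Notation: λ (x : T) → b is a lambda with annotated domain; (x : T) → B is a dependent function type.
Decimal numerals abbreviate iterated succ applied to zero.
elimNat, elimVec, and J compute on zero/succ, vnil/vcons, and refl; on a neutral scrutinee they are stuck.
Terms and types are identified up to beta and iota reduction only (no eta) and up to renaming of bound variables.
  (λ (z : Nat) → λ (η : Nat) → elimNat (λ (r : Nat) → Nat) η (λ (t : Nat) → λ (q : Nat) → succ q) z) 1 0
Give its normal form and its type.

resulting normal form:
  1
type:
  Nat
observation: 6 normal-order steps normalize the term, beginning with a beta-redex.


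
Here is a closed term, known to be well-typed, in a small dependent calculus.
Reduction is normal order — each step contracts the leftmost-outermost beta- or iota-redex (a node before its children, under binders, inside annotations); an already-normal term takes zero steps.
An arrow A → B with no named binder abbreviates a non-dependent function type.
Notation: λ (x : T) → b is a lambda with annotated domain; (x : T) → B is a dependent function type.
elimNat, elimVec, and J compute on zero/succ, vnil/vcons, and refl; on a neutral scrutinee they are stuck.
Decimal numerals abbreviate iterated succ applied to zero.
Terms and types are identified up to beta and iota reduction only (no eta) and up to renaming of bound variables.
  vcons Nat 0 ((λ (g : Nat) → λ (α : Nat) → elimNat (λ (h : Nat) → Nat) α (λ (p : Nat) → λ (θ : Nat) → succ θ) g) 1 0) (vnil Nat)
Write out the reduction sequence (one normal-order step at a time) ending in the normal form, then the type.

normal-order reduction:
  vcons Nat 0 ((λ (g : Nat) → λ (α : Nat) → elimNat (λ (h : Nat) → Nat) α (λ (p : Nat) → λ (θ : Nat) → succ θ) g) 1 0) (vnil Nat)
  ~> vcons Nat 0 ((λ (g : Nat) → elimNat (λ (α : Nat) → Nat) g (λ (h : Nat) → λ (p : Nat) → succ p) 1) 0) (vnil Nat)
  ~> vcons Nat 0 (elimNat (λ (g : Nat) → Nat) 0 (λ (α : Nat) → λ (h : Nat) → succ h) 1) (vnil Nat)
  ~> vcons Nat 0 ((λ (g : Nat) → λ (α : Nat) → succ α) 0 (elimNat (λ (h : Nat) → Nat) 0 (λ (p : Nat) → λ (θ : Nat) → succ θ) 0)) (vnil Nat)
  ~> vcons Nat 0 ((λ (g : Nat) → succ g) (elimNat (λ (α : Nat) → Nat) 0 (λ (h : Nat) → λ (p : Nat) → succ p) 0)) (vnil Nat)
  ~> vcons Nat 0 (succ (elimNat (λ (g : Nat) → Nat) 0 (λ (α : Nat) → λ (h : Nat) → succ h) 0)) (vnil Nat)
  ~> vcons Nat 0 1 (vnil Nat)
the term's type:
  Vec Nat 1
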